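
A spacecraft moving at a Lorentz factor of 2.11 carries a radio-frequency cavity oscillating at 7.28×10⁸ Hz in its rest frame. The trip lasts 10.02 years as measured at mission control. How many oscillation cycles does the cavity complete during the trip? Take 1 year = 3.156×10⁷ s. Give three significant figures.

γ = 2.11
The oscillator's own cycle count is N = f × τ where τ is the proper time aboard the spacecraft. τ = Δt/γ = 10.02/2.110 = 4.749 years = 1.499×10⁸ s.
N = 7.28×10⁸ × 1.499×10⁸ = 1.091×10¹⁷.

N = 1.09×10¹⁷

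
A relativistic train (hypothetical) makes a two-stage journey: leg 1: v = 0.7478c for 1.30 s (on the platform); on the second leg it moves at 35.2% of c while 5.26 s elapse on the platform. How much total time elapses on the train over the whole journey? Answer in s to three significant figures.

τ = 5.79 s

Leg 1: γ = 1/√(1 − 0.7478²) = 1/√0.4408 = 1.506; τ_1 = 1.30/1.506 = 0.8631 s.
Leg 2: β = 0.352; γ = 1/√(1 − 0.352²) = 1/√0.8761 = 1.068; τ_2 = 5.26/1.068 = 4.923 s.
Total: 0.8631 + 4.923 s.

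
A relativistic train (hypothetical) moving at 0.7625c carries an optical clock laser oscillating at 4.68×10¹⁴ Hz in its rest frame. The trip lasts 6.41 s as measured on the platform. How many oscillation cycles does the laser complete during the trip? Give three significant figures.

N = 1.94×10¹⁵

γ = 1/√(1 − 0.7625²) = 1/√0.4186 = 1.546
The oscillator's own cycle count is N = f × τ where τ is the proper time on the train. τ = Δt/γ = 6.41/1.546 = 4.147 s = 4.147×10⁰ s.
N = 4.68×10¹⁴ × 4.147×10⁰ = 1.941×10¹⁵.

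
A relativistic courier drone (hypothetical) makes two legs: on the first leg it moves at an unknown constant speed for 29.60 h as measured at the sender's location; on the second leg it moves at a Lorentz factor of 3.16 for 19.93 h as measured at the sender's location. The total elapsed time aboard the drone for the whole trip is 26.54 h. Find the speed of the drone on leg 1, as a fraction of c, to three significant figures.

β = 0.730

Leg 1: speed unknown; τ_1 = 29.60/γ_1.
Leg 2: γ = 3.16; τ_2 = 19.93/3.160 = 6.307 h.
Total proper time: τ_1 + 6.307 = 26.54, so τ_1 = 26.54 − 6.307 = 20.23 h.
γ_1 = 29.60/20.23 = 1.463; β = √(1 − 1/γ²) = √0.5328.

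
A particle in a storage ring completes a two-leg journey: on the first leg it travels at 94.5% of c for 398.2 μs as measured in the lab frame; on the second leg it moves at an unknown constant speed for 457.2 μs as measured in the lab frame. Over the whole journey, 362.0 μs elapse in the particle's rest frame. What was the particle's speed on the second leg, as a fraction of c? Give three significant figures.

β = 0.862

Leg 1: β = 0.945; γ = 1/√(1 − 0.945²) = 1/√0.1070 = 3.057; τ_1 = 398.2/3.057 = 130.2 μs.
Leg 2: speed unknown; τ_2 = 457.2/γ_2.
Total proper time: 130.2 + τ_2 = 362.0, so τ_2 = 362.0 − 130.2 = 231.8 μs.
γ_2 = 457.2/231.8 = 1.973; β = √(1 − 1/γ²) = √0.7430.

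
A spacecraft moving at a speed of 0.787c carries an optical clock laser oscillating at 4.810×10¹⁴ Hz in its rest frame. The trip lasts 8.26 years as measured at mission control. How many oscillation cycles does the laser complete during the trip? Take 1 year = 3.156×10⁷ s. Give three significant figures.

N = 7.74×10²²

γ = 1/√(1 − 0.787²) = 1/√0.3806 = 1.621
The oscillator's own cycle count is N = f × τ where τ is the proper time aboard the spacecraft. τ = Δt/γ = 8.26/1.621 = 5.096 years = 1.608×10⁸ s.
N = 4.810×10¹⁴ × 1.608×10⁸ = 7.736×10²².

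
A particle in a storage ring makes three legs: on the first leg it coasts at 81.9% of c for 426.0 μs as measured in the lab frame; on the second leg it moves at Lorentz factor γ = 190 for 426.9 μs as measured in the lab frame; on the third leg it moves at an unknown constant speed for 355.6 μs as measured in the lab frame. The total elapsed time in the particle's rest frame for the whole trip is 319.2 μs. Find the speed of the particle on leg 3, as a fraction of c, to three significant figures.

Leg 1: β = 0.819; γ = 1/√(1 − 0.819²) = 1/√0.3292 = 1.743; τ_1 = 426.0/1.743 = 244.4 μs.
Leg 2: γ = 190; τ_2 = 426.9/190.0 = 2.247 μs.
Leg 3: speed unknown; τ_3 = 355.6/γ_3.
Total proper time: 244.4 + 2.247 + τ_3 = 319.2, so τ_3 = 319.2 − 246.7 = 72.52 μs.
γ_3 = 355.6/72.52 = 4.904; β = √(1 − 1/γ²) = √0.9584.

β = 0.979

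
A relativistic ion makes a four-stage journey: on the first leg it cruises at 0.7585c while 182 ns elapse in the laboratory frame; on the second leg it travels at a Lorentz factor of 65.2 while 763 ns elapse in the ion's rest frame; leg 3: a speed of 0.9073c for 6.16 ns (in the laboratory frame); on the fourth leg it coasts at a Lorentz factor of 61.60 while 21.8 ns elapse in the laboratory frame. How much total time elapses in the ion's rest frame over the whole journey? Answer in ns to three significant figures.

τ = 885 ns

Leg 1: γ = 1/√(1 − 0.7585²) = 1/√0.4247 = 1.535; τ_1 = 182/1.535 = 118.6 ns.
Leg 2: 763 ns is already measured in the ion's rest frame.
Leg 3: γ = 1/√(1 − 0.9073²) = 1/√0.1768 = 2.378; τ_3 = 6.16/2.378 = 2.590 ns.
Leg 4: γ = 61.60; τ_4 = 21.8/61.60 = 0.3539 ns.
Total: 118.6 + 763.0 + 2.590 + 0.3539 ns.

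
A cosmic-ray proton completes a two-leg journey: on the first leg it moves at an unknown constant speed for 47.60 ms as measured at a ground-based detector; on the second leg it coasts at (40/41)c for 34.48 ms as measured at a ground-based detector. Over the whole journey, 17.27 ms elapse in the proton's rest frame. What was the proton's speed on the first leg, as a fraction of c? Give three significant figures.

Leg 1: speed unknown; τ_1 = 47.60/γ_1.
Leg 2: γ = 1/√(1 − (40/41)²) = 41/9 ≈ 4.556; τ_2 = 34.48/4.556 = 7.569 ms.
Total proper time: τ_1 + 7.569 = 17.27, so τ_1 = 17.27 − 7.569 = 9.701 ms.
γ_1 = 47.60/9.701 = 4.907; β = √(1 − 1/γ²) = √0.9585.

β = 0.979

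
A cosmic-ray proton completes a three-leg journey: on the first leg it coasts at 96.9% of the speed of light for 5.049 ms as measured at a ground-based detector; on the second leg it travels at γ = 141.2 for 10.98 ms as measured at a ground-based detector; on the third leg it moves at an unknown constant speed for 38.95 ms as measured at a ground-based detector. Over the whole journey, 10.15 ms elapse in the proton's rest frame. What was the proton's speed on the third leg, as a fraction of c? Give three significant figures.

Leg 1: β = 0.969; γ = 1/√(1 − 0.969²) = 1/√0.06104 = 4.048; τ_1 = 5.049/4.048 = 1.247 ms.
Leg 2: γ = 141.2; τ_2 = 10.98/141.2 = 0.07776 ms.
Leg 3: speed unknown; τ_3 = 38.95/γ_3.
Total proper time: 1.247 + 0.07776 + τ_3 = 10.15, so τ_3 = 10.15 − 1.325 = 8.825 ms.
γ_3 = 38.95/8.825 = 4.414; β = √(1 − 1/γ²) = √0.9487.

β = 0.974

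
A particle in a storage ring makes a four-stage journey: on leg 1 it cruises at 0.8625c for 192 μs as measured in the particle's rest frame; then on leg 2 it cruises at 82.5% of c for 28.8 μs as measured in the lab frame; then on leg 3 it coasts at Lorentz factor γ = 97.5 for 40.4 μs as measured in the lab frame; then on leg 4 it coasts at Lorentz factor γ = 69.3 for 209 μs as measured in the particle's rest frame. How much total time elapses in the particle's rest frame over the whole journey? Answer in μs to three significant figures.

Leg 1: 192 μs is already measured in the particle's rest frame.
Leg 2: β = 0.825; γ = 1/√(1 − 0.825²) = 1/√0.3194 = 1.769; τ_2 = 28.8/1.769 = 16.28 μs.
Leg 3: γ = 97.5; τ_3 = 40.4/97.50 = 0.4144 μs.
Leg 4: 209 μs is already measured in the particle's rest frame.
Total: 192.0 + 16.28 + 0.4144 + 209.0 μs.

τ = 418 μs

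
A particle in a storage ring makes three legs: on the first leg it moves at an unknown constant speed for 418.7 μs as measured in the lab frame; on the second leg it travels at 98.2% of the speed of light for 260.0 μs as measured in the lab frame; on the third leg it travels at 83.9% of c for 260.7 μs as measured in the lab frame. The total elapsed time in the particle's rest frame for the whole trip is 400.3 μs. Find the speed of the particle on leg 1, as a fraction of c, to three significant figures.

β = 0.866

Leg 1: speed unknown; τ_1 = 418.7/γ_1.
Leg 2: β = 0.982; γ = 1/√(1 − 0.982²) = 1/√0.03568 = 5.294; τ_2 = 260.0/5.294 = 49.11 μs.
Leg 3: β = 0.839; γ = 1/√(1 − 0.839²) = 1/√0.2961 = 1.838; τ_3 = 260.7/1.838 = 141.9 μs.
Total proper time: τ_1 + 49.11 + 141.9 = 400.3, so τ_1 = 400.3 − 191.0 = 209.3 μs.
γ_1 = 418.7/209.3 = 2.000; β = √(1 − 1/γ²) = √0.7500.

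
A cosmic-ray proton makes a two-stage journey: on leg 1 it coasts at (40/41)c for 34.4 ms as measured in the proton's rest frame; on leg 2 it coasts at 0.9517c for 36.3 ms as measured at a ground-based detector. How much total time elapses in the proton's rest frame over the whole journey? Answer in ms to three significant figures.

τ = 45.5 ms

Leg 1: 34.4 ms is already measured in the proton's rest frame.
Leg 2: γ = 1/√(1 − 0.9517²) = 1/√0.09427 = 3.257; τ_2 = 36.3/3.257 = 11.15 ms.
Total: 34.40 + 11.15 ms.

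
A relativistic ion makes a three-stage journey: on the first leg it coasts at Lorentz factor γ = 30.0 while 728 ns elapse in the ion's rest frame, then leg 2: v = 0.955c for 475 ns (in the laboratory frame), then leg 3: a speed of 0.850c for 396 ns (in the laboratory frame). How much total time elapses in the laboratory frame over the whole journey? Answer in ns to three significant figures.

Leg 1: γ = 30.0; Δt_1 = 30.00 × 728 = 2.184×10⁴ ns.
Leg 2: 475 ns is already measured in the laboratory frame.
Leg 3: 396 ns is already measured in the laboratory frame.
Total: 2.184×10⁴ + 475.0 + 396.0 ns.

Δt = 2.27×10⁴ ns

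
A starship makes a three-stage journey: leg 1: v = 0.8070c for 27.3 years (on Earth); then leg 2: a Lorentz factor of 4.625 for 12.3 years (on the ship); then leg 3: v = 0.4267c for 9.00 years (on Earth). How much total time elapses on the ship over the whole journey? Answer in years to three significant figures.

Leg 1: γ = 1/√(1 − 0.8070²) = 1/√0.3488 = 1.693; τ_1 = 27.3/1.693 = 16.12 years.
Leg 2: 12.3 years is already measured on the ship.
Leg 3: γ = 1/√(1 − 0.4267²) = 1/√0.8179 = 1.106; τ_3 = 9.00/1.106 = 8.140 years.
Total: 16.12 + 12.30 + 8.140 years.

τ = 36.6 years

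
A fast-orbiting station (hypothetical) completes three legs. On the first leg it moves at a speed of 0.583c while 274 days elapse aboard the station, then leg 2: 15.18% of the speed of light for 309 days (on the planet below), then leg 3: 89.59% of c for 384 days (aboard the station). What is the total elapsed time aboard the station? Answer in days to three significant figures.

τ = 963 days

Leg 1: 274 days is already measured aboard the station.
Leg 2: β = 0.1518; γ = 1/√(1 − 0.1518²) = 1/√0.9770 = 1.012; τ_2 = 309/1.012 = 305.4 days.
Leg 3: 384 days is already measured aboard the station.
Total: 274.0 + 305.4 + 384.0 days.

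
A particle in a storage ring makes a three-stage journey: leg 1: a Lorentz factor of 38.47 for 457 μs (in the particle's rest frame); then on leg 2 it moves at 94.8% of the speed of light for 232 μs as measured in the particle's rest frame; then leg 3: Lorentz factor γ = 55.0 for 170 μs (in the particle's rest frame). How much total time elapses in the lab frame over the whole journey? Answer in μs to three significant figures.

Leg 1: γ = 38.47; Δt_1 = 38.47 × 457 = 1.758×10⁴ μs.
Leg 2: β = 0.948; γ = 1/√(1 − 0.948²) = 1/√0.1013 = 3.142; Δt_2 = 3.142 × 232 = 728.9 μs.
Leg 3: γ = 55.0; Δt_3 = 55.00 × 170 = 9350 μs.
Total: 1.758×10⁴ + 728.9 + 9350 μs.

Δt = 2.77×10⁴ μs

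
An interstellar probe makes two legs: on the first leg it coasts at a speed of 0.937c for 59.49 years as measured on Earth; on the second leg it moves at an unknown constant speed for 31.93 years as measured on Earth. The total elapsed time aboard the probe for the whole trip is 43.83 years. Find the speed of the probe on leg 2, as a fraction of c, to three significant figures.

Leg 1: γ = 1/√(1 − 0.937²) = 1/√0.1220 = 2.863; τ_1 = 59.49/2.863 = 20.78 years.
Leg 2: speed unknown; τ_2 = 31.93/γ_2.
Total proper time: 20.78 + τ_2 = 43.83, so τ_2 = 43.83 − 20.78 = 23.05 years.
γ_2 = 31.93/23.05 = 1.385; β = √(1 − 1/γ²) = √0.4789.

β = 0.692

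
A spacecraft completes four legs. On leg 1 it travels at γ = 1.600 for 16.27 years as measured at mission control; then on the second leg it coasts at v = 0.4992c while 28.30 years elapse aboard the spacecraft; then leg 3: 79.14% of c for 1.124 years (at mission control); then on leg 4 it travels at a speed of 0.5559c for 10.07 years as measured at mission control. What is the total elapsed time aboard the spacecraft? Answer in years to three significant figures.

Leg 1: γ = 1.600; τ_1 = 16.27/1.600 = 10.17 years.
Leg 2: 28.30 years is already measured aboard the spacecraft.
Leg 3: β = 0.7914; γ = 1/√(1 − 0.7914²) = 1/√0.3737 = 1.636; τ_3 = 1.124/1.636 = 0.6871 years.
Leg 4: γ = 1/√(1 − 0.5559²) = 1/√0.6910 = 1.203; τ_4 = 10.07/1.203 = 8.371 years.
Total: 10.17 + 28.30 + 0.6871 + 8.371 years.

τ = 47.5 years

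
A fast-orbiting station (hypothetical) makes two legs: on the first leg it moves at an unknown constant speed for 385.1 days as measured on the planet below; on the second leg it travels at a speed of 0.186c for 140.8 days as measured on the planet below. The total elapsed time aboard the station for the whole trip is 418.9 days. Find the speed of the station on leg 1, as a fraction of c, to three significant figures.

β = 0.685

Leg 1: speed unknown; τ_1 = 385.1/γ_1.
Leg 2: γ = 1/√(1 − 0.186²) = 1/√0.9654 = 1.018; τ_2 = 140.8/1.018 = 138.3 days.
Total proper time: τ_1 + 138.3 = 418.9, so τ_1 = 418.9 − 138.3 = 280.6 days.
γ_1 = 385.1/280.6 = 1.373; β = √(1 − 1/γ²) = √0.4692.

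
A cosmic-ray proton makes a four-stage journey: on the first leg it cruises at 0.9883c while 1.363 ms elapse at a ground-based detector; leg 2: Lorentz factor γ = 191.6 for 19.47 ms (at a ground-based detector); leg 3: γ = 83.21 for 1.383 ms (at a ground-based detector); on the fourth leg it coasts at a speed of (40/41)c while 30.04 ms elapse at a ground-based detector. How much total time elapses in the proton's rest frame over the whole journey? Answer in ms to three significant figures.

τ = 6.92 ms

Leg 1: γ = 1/√(1 − 0.9883²) = 1/√0.02326 = 6.556; τ_1 = 1.363/6.556 = 0.2079 ms.
Leg 2: γ = 191.6; τ_2 = 19.47/191.6 = 0.1016 ms.
Leg 3: γ = 83.21; τ_3 = 1.383/83.21 = 0.01662 ms.
Leg 4: γ = 1/√(1 − (40/41)²) = 41/9 ≈ 4.556; τ_4 = 30.04/4.556 = 6.594 ms.
Total: 0.2079 + 0.1016 + 0.01662 + 6.594 ms.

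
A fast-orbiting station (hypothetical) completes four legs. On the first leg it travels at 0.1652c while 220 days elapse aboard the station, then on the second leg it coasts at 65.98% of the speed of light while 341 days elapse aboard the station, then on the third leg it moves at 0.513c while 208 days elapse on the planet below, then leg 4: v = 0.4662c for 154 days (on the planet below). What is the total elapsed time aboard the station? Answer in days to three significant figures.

Leg 1: 220 days is already measured aboard the station.
Leg 2: 341 days is already measured aboard the station.
Leg 3: γ = 1/√(1 − 0.513²) = 1/√0.7368 = 1.165; τ_3 = 208/1.165 = 178.5 days.
Leg 4: γ = 1/√(1 − 0.4662²) = 1/√0.7827 = 1.130; τ_4 = 154/1.130 = 136.2 days.
Total: 220.0 + 341.0 + 178.5 + 136.2 days.

τ = 876 days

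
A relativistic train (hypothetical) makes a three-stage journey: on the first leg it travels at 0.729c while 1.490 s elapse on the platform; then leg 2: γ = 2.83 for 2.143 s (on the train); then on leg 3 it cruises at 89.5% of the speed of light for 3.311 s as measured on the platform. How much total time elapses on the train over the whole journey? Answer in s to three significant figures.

Leg 1: γ = 1/√(1 − 0.729²) = 1/√0.4686 = 1.461; τ_1 = 1.490/1.461 = 1.020 s.
Leg 2: 2.143 s is already measured on the train.
Leg 3: β = 0.895; γ = 1/√(1 − 0.895²) = 1/√0.1990 = 2.242; τ_3 = 3.311/2.242 = 1.477 s.
Total: 1.020 + 2.143 + 1.477 s.

τ = 4.64 s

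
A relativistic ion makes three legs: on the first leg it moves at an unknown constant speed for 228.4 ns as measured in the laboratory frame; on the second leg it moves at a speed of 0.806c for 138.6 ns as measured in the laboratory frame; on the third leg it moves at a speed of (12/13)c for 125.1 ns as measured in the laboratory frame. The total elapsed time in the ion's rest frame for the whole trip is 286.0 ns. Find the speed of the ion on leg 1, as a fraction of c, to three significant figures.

Leg 1: speed unknown; τ_1 = 228.4/γ_1.
Leg 2: γ = 1/√(1 − 0.806²) = 1/√0.3504 = 1.689; τ_2 = 138.6/1.689 = 82.04 ns.
Leg 3: γ = 1/√(1 − (12/13)²) = 13/5 = 2.600; τ_3 = 125.1/2.600 = 48.12 ns.
Total proper time: τ_1 + 82.04 + 48.12 = 286.0, so τ_1 = 286.0 − 130.2 = 155.8 ns.
γ_1 = 228.4/155.8 = 1.466; β = √(1 − 1/γ²) = √0.5344.

β = 0.731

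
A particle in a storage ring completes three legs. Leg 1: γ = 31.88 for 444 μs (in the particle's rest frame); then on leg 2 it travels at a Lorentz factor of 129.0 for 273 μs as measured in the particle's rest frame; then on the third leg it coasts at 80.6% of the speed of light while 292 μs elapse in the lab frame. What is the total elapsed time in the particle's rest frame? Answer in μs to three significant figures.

Leg 1: 444 μs is already measured in the particle's rest frame.
Leg 2: 273 μs is already measured in the particle's rest frame.
Leg 3: β = 0.806; γ = 1/√(1 − 0.806²) = 1/√0.3504 = 1.689; τ_3 = 292/1.689 = 172.8 μs.
Total: 444.0 + 273.0 + 172.8 μs.

τ = 890 μs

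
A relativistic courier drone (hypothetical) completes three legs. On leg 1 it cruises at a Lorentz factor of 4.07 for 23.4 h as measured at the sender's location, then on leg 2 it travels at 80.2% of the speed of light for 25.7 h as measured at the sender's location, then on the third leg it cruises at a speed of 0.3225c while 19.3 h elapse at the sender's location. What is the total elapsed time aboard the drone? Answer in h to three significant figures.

Leg 1: γ = 4.07; τ_1 = 23.4/4.070 = 5.749 h.
Leg 2: β = 0.802; γ = 1/√(1 − 0.802²) = 1/√0.3568 = 1.674; τ_2 = 25.7/1.674 = 15.35 h.
Leg 3: γ = 1/√(1 − 0.3225²) = 1/√0.8960 = 1.056; τ_3 = 19.3/1.056 = 18.27 h.
Total: 5.749 + 15.35 + 18.27 h.

τ = 39.4 h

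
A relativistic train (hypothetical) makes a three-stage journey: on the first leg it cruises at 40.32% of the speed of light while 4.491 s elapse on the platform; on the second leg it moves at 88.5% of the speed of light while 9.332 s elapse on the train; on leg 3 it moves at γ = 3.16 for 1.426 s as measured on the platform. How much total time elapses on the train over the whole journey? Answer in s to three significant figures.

Leg 1: β = 0.4032; γ = 1/√(1 − 0.4032²) = 1/√0.8374 = 1.093; τ_1 = 4.491/1.093 = 4.110 s.
Leg 2: 9.332 s is already measured on the train.
Leg 3: γ = 3.16; τ_3 = 1.426/3.160 = 0.4513 s.
Total: 4.110 + 9.332 + 0.4513 s.

τ = 13.9 s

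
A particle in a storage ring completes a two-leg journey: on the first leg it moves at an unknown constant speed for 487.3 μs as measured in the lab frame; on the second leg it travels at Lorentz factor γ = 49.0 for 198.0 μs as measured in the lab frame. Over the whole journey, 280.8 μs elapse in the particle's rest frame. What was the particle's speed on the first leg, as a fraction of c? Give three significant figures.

Leg 1: speed unknown; τ_1 = 487.3/γ_1.
Leg 2: γ = 49.0; τ_2 = 198.0/49.00 = 4.041 μs.
Total proper time: τ_1 + 4.041 = 280.8, so τ_1 = 280.8 − 4.041 = 276.8 μs.
γ_1 = 487.3/276.8 = 1.761; β = √(1 − 1/γ²) = √0.6774.

β = 0.823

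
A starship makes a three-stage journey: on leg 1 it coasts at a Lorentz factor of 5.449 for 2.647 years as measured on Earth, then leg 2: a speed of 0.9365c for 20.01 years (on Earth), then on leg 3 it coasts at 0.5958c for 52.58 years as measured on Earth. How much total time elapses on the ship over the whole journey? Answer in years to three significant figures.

Leg 1: γ = 5.449; τ_1 = 2.647/5.449 = 0.4858 years.
Leg 2: γ = 1/√(1 − 0.9365²) = 1/√0.1230 = 2.852; τ_2 = 20.01/2.852 = 7.017 years.
Leg 3: γ = 1/√(1 − 0.5958²) = 1/√0.6450 = 1.245; τ_3 = 52.58/1.245 = 42.23 years.
Total: 0.4858 + 7.017 + 42.23 years.

τ = 49.7 years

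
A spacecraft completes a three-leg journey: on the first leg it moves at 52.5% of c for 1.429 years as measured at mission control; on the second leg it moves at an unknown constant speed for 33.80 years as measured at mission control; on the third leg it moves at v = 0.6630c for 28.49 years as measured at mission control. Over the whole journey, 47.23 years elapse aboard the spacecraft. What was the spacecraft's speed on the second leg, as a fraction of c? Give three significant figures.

Leg 1: β = 0.525; γ = 1/√(1 − 0.525²) = 1/√0.7244 = 1.175; τ_1 = 1.429/1.175 = 1.216 years.
Leg 2: speed unknown; τ_2 = 33.80/γ_2.
Leg 3: γ = 1/√(1 − 0.6630²) = 1/√0.5604 = 1.336; τ_3 = 28.49/1.336 = 21.33 years.
Total proper time: 1.216 + τ_2 + 21.33 = 47.23, so τ_2 = 47.23 − 22.54 = 24.69 years.
γ_2 = 33.80/24.69 = 1.369; β = √(1 − 1/γ²) = √0.4666.

β = 0.683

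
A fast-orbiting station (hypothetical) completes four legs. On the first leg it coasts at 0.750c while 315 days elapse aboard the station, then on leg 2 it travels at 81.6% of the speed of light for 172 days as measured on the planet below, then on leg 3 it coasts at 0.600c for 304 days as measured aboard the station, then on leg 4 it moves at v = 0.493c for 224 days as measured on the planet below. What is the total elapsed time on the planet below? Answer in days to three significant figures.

Δt = 1250 days

Leg 1: γ = 1/√(1 − 0.750²) = 1/√0.4375 = 1.512; Δt_1 = 1.512 × 315 = 476.2 days.
Leg 2: 172 days is already measured on the planet below.
Leg 3: γ = 1/√(1 − 0.600²) = 5/4 = 1.250; Δt_3 = 1.250 × 304 = 380.0 days.
Leg 4: 224 days is already measured on the planet below.
Total: 476.2 + 172.0 + 380.0 + 224.0 days.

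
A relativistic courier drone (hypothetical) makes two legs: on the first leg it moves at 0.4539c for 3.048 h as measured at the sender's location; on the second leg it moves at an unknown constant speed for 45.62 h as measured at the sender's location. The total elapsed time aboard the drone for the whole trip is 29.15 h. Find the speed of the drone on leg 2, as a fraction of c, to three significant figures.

Leg 1: γ = 1/√(1 − 0.4539²) = 1/√0.7940 = 1.122; τ_1 = 3.048/1.122 = 2.716 h.
Leg 2: speed unknown; τ_2 = 45.62/γ_2.
Total proper time: 2.716 + τ_2 = 29.15, so τ_2 = 29.15 − 2.716 = 26.43 h.
γ_2 = 45.62/26.43 = 1.726; β = √(1 − 1/γ²) = √0.6642.

β = 0.815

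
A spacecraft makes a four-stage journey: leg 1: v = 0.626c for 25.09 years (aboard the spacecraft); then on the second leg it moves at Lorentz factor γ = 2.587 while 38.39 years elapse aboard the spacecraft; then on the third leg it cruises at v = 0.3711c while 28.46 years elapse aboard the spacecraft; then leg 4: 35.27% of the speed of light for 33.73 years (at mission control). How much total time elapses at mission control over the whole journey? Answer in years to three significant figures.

Leg 1: γ = 1/√(1 − 0.626²) = 1/√0.6081 = 1.282; Δt_1 = 1.282 × 25.09 = 32.17 years.
Leg 2: γ = 2.587; Δt_2 = 2.587 × 38.39 = 99.31 years.
Leg 3: γ = 1/√(1 − 0.3711²) = 1/√0.8623 = 1.077; Δt_3 = 1.077 × 28.46 = 30.65 years.
Leg 4: 33.73 years is already measured at mission control.
Total: 32.17 + 99.31 + 30.65 + 33.73 years.

Δt = 196 years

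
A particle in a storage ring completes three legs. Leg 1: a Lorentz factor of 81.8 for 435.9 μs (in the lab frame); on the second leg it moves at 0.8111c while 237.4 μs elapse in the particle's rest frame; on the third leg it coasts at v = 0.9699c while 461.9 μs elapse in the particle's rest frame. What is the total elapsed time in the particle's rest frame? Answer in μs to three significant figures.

τ = 705 μs

Leg 1: γ = 81.8; τ_1 = 435.9/81.80 = 5.329 μs.
Leg 2: 237.4 μs is already measured in the particle's rest frame.
Leg 3: 461.9 μs is already measured in the particle's rest frame.
Total: 5.329 + 237.4 + 461.9 μs.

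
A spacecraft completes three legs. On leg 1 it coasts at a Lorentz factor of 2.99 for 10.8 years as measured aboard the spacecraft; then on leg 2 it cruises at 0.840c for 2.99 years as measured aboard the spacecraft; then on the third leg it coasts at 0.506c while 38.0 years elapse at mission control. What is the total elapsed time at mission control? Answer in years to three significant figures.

Δt = 75.8 years

Leg 1: γ = 2.99; Δt_1 = 2.990 × 10.8 = 32.29 years.
Leg 2: γ = 1/√(1 − 0.840²) = 1/√0.2944 = 1.843; Δt_2 = 1.843 × 2.99 = 5.511 years.
Leg 3: 38.0 years is already measured at mission control.
Total: 32.29 + 5.511 + 38.00 years.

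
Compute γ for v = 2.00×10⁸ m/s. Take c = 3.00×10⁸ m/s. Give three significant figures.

β = 2.00×10⁸/3.00×10⁸ = 0.6667; γ = 1/√(1 − 0.6667²) = 1.342

γ = 1.34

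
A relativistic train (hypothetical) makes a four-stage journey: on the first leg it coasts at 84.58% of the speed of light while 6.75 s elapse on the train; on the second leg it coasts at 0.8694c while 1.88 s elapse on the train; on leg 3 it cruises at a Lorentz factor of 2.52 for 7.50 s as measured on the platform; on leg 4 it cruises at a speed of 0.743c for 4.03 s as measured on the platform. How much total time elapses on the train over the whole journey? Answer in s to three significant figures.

Leg 1: 6.75 s is already measured on the train.
Leg 2: 1.88 s is already measured on the train.
Leg 3: γ = 2.52; τ_3 = 7.50/2.520 = 2.976 s.
Leg 4: γ = 1/√(1 − 0.743²) = 1/√0.4480 = 1.494; τ_4 = 4.03/1.494 = 2.697 s.
Total: 6.750 + 1.880 + 2.976 + 2.697 s.

τ = 14.3 s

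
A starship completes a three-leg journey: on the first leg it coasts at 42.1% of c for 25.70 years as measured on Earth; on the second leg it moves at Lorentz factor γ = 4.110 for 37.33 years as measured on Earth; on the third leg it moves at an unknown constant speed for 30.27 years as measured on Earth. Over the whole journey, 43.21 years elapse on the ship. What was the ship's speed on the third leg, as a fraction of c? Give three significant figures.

β = 0.934

Leg 1: β = 0.421; γ = 1/√(1 − 0.421²) = 1/√0.8228 = 1.102; τ_1 = 25.70/1.102 = 23.31 years.
Leg 2: γ = 4.110; τ_2 = 37.33/4.110 = 9.083 years.
Leg 3: speed unknown; τ_3 = 30.27/γ_3.
Total proper time: 23.31 + 9.083 + τ_3 = 43.21, so τ_3 = 43.21 − 32.39 = 10.82 years.
γ_3 = 30.27/10.82 = 2.799; β = √(1 − 1/γ²) = √0.8723.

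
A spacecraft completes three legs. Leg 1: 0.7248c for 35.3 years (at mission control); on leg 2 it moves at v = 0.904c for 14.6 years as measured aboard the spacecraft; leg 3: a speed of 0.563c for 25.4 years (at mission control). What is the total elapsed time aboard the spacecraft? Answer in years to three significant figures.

Leg 1: γ = 1/√(1 − 0.7248²) = 1/√0.4747 = 1.451; τ_1 = 35.3/1.451 = 24.32 years.
Leg 2: 14.6 years is already measured aboard the spacecraft.
Leg 3: γ = 1/√(1 − 0.563²) = 1/√0.6830 = 1.210; τ_3 = 25.4/1.210 = 20.99 years.
Total: 24.32 + 14.60 + 20.99 years.

τ = 59.9 years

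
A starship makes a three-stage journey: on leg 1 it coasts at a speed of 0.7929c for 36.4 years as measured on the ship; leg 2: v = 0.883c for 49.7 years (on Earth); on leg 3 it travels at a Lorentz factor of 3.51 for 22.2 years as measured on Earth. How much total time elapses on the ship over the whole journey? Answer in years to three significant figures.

τ = 66.1 years

Leg 1: 36.4 years is already measured on the ship.
Leg 2: γ = 1/√(1 − 0.883²) = 1/√0.2203 = 2.131; τ_2 = 49.7/2.131 = 23.33 years.
Leg 3: γ = 3.51; τ_3 = 22.2/3.510 = 6.325 years.
Total: 36.40 + 23.33 + 6.325 years.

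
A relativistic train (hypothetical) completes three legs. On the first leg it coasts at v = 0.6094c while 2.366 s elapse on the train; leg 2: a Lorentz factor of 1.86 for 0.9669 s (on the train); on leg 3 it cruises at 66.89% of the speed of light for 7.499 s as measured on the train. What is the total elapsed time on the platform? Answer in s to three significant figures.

Δt = 14.9 s

Leg 1: γ = 1/√(1 − 0.6094²) = 1/√0.6286 = 1.261; Δt_1 = 1.261 × 2.366 = 2.984 s.
Leg 2: γ = 1.86; Δt_2 = 1.860 × 0.9669 = 1.798 s.
Leg 3: β = 0.6689; γ = 1/√(1 − 0.6689²) = 1/√0.5526 = 1.345; Δt_3 = 1.345 × 7.499 = 10.09 s.
Total: 2.984 + 1.798 + 10.09 s.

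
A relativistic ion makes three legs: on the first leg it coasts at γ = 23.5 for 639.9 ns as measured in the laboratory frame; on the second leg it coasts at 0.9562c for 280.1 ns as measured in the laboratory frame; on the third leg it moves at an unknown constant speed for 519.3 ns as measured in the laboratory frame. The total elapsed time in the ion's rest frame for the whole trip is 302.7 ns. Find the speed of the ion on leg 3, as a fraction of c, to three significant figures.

Leg 1: γ = 23.5; τ_1 = 639.9/23.50 = 27.23 ns.
Leg 2: γ = 1/√(1 − 0.9562²) = 1/√0.08568 = 3.416; τ_2 = 280.1/3.416 = 81.99 ns.
Leg 3: speed unknown; τ_3 = 519.3/γ_3.
Total proper time: 27.23 + 81.99 + τ_3 = 302.7, so τ_3 = 302.7 − 109.2 = 193.5 ns.
γ_3 = 519.3/193.5 = 2.684; β = √(1 − 1/γ²) = √0.8612.

β = 0.928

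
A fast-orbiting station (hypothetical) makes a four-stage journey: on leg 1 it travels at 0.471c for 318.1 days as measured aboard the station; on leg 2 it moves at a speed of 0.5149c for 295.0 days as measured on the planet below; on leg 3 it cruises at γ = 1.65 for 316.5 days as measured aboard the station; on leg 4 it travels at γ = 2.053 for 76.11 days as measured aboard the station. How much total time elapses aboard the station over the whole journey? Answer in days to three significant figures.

τ = 964 days

Leg 1: 318.1 days is already measured aboard the station.
Leg 2: γ = 1/√(1 − 0.5149²) = 1/√0.7349 = 1.167; τ_2 = 295.0/1.167 = 252.9 days.
Leg 3: 316.5 days is already measured aboard the station.
Leg 4: 76.11 days is already measured aboard the station.
Total: 318.1 + 252.9 + 316.5 + 76.11 days.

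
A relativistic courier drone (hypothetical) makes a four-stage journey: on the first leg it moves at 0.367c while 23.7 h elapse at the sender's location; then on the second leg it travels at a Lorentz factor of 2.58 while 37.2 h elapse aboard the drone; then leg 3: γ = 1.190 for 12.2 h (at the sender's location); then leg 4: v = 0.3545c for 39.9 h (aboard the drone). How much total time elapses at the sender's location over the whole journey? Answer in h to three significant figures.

Leg 1: 23.7 h is already measured at the sender's location.
Leg 2: γ = 2.58; Δt_2 = 2.580 × 37.2 = 95.98 h.
Leg 3: 12.2 h is already measured at the sender's location.
Leg 4: γ = 1/√(1 − 0.3545²) = 1/√0.8743 = 1.069; Δt_4 = 1.069 × 39.9 = 42.67 h.
Total: 23.70 + 95.98 + 12.20 + 42.67 h.

Δt = 175 h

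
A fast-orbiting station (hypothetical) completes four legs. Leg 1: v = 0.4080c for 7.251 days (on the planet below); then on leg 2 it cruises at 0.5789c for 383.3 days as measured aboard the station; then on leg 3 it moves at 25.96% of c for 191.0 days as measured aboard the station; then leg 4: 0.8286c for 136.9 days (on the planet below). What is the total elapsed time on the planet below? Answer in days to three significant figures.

Δt = 812 days

Leg 1: 7.251 days is already measured on the planet below.
Leg 2: γ = 1/√(1 − 0.5789²) = 1/√0.6649 = 1.226; Δt_2 = 1.226 × 383.3 = 470.1 days.
Leg 3: β = 0.2596; γ = 1/√(1 − 0.2596²) = 1/√0.9326 = 1.036; Δt_3 = 1.036 × 191.0 = 197.8 days.
Leg 4: 136.9 days is already measured on the planet below.
Total: 7.251 + 470.1 + 197.8 + 136.9 days.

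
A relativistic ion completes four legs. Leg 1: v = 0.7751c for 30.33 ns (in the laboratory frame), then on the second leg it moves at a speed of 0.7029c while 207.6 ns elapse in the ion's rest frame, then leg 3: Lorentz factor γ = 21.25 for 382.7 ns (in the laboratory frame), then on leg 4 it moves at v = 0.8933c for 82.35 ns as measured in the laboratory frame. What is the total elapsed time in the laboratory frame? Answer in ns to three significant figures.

Δt = 787 ns

Leg 1: 30.33 ns is already measured in the laboratory frame.
Leg 2: γ = 1/√(1 − 0.7029²) = 1/√0.5059 = 1.406; Δt_2 = 1.406 × 207.6 = 291.9 ns.
Leg 3: 382.7 ns is already measured in the laboratory frame.
Leg 4: 82.35 ns is already measured in the laboratory frame.
Total: 30.33 + 291.9 + 382.7 + 82.35 ns.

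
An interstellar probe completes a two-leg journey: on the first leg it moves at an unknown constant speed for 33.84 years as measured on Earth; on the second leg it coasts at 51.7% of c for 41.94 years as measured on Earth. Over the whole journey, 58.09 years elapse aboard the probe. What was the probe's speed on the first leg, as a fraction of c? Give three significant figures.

β = 0.755

Leg 1: speed unknown; τ_1 = 33.84/γ_1.
Leg 2: β = 0.517; γ = 1/√(1 − 0.517²) = 1/√0.7327 = 1.168; τ_2 = 41.94/1.168 = 35.90 years.
Total proper time: τ_1 + 35.90 = 58.09, so τ_1 = 58.09 − 35.90 = 22.19 years.
γ_1 = 33.84/22.19 = 1.525; β = √(1 − 1/γ²) = √0.5700.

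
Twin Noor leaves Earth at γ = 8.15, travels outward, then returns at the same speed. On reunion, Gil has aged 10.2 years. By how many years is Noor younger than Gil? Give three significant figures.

Δt − τ = 8.95 years

γ = 8.15
Noor's elapsed proper time: τ = 10.2/8.150 = 1.252 years.
Age gap = Δt − τ = 10.2 − 1.252 years.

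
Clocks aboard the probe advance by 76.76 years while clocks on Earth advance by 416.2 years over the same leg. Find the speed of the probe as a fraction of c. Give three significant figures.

v = 0.983c

The proper time is measured aboard the probe (both events occur at the probe's location); Δt is measured on Earth. γ = Δt/τ = 416.2/76.76 = 5.422.
β = √(1 − 1/γ²) = √(1 − 0.03401) = √0.9660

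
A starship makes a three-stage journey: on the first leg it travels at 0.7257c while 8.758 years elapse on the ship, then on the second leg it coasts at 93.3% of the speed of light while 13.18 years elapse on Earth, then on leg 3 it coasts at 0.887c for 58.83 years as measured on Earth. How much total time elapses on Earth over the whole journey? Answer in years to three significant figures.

Leg 1: γ = 1/√(1 − 0.7257²) = 1/√0.4734 = 1.453; Δt_1 = 1.453 × 8.758 = 12.73 years.
Leg 2: 13.18 years is already measured on Earth.
Leg 3: 58.83 years is already measured on Earth.
Total: 12.73 + 13.18 + 58.83 years.

Δt = 84.7 years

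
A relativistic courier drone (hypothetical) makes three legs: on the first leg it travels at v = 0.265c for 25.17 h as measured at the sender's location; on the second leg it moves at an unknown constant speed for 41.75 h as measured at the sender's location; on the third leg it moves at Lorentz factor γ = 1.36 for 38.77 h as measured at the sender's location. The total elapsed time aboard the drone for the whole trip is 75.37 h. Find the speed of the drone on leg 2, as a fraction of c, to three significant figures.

β = 0.841

Leg 1: γ = 1/√(1 − 0.265²) = 1/√0.9298 = 1.037; τ_1 = 25.17/1.037 = 24.27 h.
Leg 2: speed unknown; τ_2 = 41.75/γ_2.
Leg 3: γ = 1.36; τ_3 = 38.77/1.360 = 28.51 h.
Total proper time: 24.27 + τ_2 + 28.51 = 75.37, so τ_2 = 75.37 − 52.78 = 22.59 h.
γ_2 = 41.75/22.59 = 1.848; β = √(1 − 1/γ²) = √0.7072.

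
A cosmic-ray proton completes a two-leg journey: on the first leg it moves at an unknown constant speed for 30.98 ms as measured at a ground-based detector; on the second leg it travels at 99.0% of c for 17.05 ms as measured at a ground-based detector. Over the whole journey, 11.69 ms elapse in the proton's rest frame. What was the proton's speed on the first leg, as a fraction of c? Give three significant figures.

β = 0.954

Leg 1: speed unknown; τ_1 = 30.98/γ_1.
Leg 2: β = 0.990; γ = 1/√(1 − 0.990²) = 1/√0.01990 = 7.089; τ_2 = 17.05/7.089 = 2.405 ms.
Total proper time: τ_1 + 2.405 = 11.69, so τ_1 = 11.69 − 2.405 = 9.285 ms.
γ_1 = 30.98/9.285 = 3.337; β = √(1 − 1/γ²) = √0.9102.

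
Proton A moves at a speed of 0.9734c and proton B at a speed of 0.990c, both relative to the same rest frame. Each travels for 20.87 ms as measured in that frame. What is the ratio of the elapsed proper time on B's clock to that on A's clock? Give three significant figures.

τ_B/τ_A = 0.616

A: γ = 1/√(1 − 0.9734²) = 1/√0.05249 = 4.365. B: γ = 1/√(1 − 0.990²) = 1/√0.01990 = 7.089.
τ_A/τ_B = γ_B/γ_A = 7.089/4.365 = 1.624, so τ_B/τ_A = 0.6157.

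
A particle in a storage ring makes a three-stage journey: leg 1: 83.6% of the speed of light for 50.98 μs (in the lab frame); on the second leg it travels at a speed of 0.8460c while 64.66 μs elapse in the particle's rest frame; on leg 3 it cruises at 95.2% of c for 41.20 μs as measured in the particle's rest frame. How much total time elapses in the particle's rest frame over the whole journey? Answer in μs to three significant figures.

τ = 134 μs

Leg 1: β = 0.836; γ = 1/√(1 − 0.836²) = 1/√0.3011 = 1.822; τ_1 = 50.98/1.822 = 27.97 μs.
Leg 2: 64.66 μs is already measured in the particle's rest frame.
Leg 3: 41.20 μs is already measured in the particle's rest frame.
Total: 27.97 + 64.66 + 41.20 μs.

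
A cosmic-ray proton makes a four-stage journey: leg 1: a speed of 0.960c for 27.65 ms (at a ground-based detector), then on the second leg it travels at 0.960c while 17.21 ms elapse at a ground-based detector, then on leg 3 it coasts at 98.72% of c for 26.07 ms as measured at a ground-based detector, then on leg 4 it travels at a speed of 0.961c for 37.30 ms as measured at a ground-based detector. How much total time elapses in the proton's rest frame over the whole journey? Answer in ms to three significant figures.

Leg 1: γ = 1/√(1 − 0.960²) = 1/√0.07840 = 3.571; τ_1 = 27.65/3.571 = 7.742 ms.
Leg 2: γ = 1/√(1 − 0.960²) = 25/7 ≈ 3.571; τ_2 = 17.21/3.571 = 4.819 ms.
Leg 3: β = 0.9872; γ = 1/√(1 − 0.9872²) = 1/√0.02544 = 6.270; τ_3 = 26.07/6.270 = 4.158 ms.
Leg 4: γ = 1/√(1 − 0.961²) = 1/√0.07648 = 3.616; τ_4 = 37.30/3.616 = 10.32 ms.
Total: 7.742 + 4.819 + 4.158 + 10.32 ms.

τ = 27.0 ms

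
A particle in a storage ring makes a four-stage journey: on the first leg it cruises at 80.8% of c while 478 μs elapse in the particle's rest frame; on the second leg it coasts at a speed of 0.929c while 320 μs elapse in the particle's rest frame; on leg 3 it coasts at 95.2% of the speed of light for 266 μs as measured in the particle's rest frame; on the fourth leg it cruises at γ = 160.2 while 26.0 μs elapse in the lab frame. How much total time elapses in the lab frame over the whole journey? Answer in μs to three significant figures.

Δt = 2570 μs

Leg 1: β = 0.808; γ = 1/√(1 − 0.808²) = 1/√0.3471 = 1.697; Δt_1 = 1.697 × 478 = 811.3 μs.
Leg 2: γ = 1/√(1 − 0.929²) = 1/√0.1370 = 2.702; Δt_2 = 2.702 × 320 = 864.7 μs.
Leg 3: β = 0.952; γ = 1/√(1 − 0.952²) = 1/√0.09370 = 3.267; Δt_3 = 3.267 × 266 = 869.0 μs.
Leg 4: 26.0 μs is already measured in the lab frame.
Total: 811.3 + 864.7 + 869.0 + 26.00 μs.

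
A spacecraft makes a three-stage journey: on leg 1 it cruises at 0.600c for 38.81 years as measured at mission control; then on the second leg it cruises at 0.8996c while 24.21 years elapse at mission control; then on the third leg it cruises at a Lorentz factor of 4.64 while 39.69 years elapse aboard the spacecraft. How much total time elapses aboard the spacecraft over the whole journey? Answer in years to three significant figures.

Leg 1: γ = 1/√(1 − 0.600²) = 5/4 = 1.250; τ_1 = 38.81/1.250 = 31.05 years.
Leg 2: γ = 1/√(1 − 0.8996²) = 1/√0.1907 = 2.290; τ_2 = 24.21/2.290 = 10.57 years.
Leg 3: 39.69 years is already measured aboard the spacecraft.
Total: 31.05 + 10.57 + 39.69 years.

τ = 81.3 years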